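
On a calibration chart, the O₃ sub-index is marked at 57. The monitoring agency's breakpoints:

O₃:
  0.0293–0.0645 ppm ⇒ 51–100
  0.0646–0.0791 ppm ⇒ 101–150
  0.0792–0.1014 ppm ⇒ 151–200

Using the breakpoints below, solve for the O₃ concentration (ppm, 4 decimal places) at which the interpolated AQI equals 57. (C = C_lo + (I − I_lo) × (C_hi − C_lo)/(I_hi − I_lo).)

AQI 57 lies in the 51–100 band, which corresponds to 0.0293–0.0645 ppm.
C = 0.0293 + (57−51)×(0.0645−0.0293)/(100−51) = 0.0293 + 6×0.0352/49 ≈ 0.033610 ppm → 0.0336 ppm to 4 dp.

0.0336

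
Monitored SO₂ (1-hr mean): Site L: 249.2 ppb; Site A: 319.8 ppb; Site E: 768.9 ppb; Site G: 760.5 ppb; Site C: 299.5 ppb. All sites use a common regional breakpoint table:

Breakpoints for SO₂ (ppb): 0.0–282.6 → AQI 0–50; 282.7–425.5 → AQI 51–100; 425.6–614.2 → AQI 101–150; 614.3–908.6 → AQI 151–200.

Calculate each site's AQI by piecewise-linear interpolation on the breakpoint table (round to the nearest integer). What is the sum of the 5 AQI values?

Site L: 249.2 ∈ [0.0, 282.6] ↔ index [0, 50].
0 + (249.2−0.0)·(50−0)/(282.6−0.0) = 0 + 249.2·50/282.6 ≈ 44.09, so AQI = 44.
Site A: 319.8 ∈ [282.7, 425.5] ↔ index [51, 100].
51 + (319.8−282.7)·(100−51)/(425.5−282.7) = 51 + 37.1·49/142.8 ≈ 63.73, so AQI = 64.
Site E: row 614.3–908.6 (AQI 151–200). (200−151)·(768.9−614.3)/(908.6−614.3) + 151 = 49·154.6/294.3 + 151 ≈ 176.74 → 177.
Site G: 760.5 lies in 614.3–908.6, so I_lo=151, I_hi=200, C_lo=614.3, C_hi=908.6.
(200−151)/(908.6−614.3) × (760.5−614.3) + 151 = 49/294.3 × 146.2 + 151 ≈ 175.34 → 175.
Site C: row 282.7–425.5 (AQI 51–100). (100−51)·(299.5−282.7)/(425.5−282.7) + 51 = 49·16.8/142.8 + 51 ≈ 56.76 → 57.
AQIs: Site L=44, Site A=64, Site E=177, Site G=175, Site C=57. Sum = 44 + 64 + 177 + 175 + 57 = 517.

517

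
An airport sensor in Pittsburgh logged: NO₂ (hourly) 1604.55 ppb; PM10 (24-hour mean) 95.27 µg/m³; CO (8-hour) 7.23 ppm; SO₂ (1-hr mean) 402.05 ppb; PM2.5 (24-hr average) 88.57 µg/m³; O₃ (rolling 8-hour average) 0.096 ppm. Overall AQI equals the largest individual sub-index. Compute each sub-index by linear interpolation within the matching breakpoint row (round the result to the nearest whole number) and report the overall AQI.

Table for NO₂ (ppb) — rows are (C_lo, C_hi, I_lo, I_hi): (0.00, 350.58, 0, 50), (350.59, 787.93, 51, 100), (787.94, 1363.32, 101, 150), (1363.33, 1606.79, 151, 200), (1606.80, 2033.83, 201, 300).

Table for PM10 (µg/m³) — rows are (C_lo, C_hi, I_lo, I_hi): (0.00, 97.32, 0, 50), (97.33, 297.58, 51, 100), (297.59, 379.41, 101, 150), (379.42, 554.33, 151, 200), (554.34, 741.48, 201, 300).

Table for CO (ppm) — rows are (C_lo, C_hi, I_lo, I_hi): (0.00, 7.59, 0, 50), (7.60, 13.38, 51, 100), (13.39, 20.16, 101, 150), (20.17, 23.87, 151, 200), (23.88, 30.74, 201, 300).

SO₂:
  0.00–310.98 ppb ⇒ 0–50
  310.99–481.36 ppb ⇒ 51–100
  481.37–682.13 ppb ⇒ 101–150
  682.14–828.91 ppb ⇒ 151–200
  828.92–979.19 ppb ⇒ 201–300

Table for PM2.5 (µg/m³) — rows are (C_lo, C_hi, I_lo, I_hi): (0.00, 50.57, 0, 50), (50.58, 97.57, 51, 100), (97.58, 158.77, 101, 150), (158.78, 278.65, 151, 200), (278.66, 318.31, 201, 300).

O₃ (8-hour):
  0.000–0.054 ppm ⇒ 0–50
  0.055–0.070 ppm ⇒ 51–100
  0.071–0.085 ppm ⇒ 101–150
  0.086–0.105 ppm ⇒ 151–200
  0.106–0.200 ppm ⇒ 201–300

200

NO₂: 1604.55 lies in 1363.33–1606.79, so I_lo=151, I_hi=200, C_lo=1363.33, C_hi=1606.79.
(200−151)/(1606.79−1363.33) × (1604.55−1363.33) + 151 = 49/243.46 × 241.22 + 151 ≈ 199.55 → 200.
PM10: row 0.00–97.32 (AQI 0–50). (50−0)·(95.27−0.00)/(97.32−0.00) + 0 = 50·95.27/97.32 + 0 ≈ 48.95 → 49.
CO 7.23: bracket 0.00–7.59 → index 0–50; slope 50/7.59, offset 7.23.
AQI = 0 + 50/7.59·7.23 ≈ 47.63 ⇒ 48.
SO₂: 402.05 ∈ [310.99, 481.36] ↔ index [51, 100].
51 + (402.05−310.99)·(100−51)/(481.36−310.99) = 51 + 91.06·49/170.37 ≈ 77.19, so AQI = 77.
PM2.5: 88.57 lies in 50.58–97.57, so I_lo=51, I_hi=100, C_lo=50.58, C_hi=97.57.
(100−51)/(97.57−50.58) × (88.57−50.58) + 51 = 49/46.99 × 37.99 + 51 ≈ 90.62 → 91.
O₃: 0.096 lies in 0.086–0.105, so I_lo=151, I_hi=200, C_lo=0.086, C_hi=0.105.
(200−151)/(0.105−0.086) × (0.096−0.086) + 151 = 49/0.019 × 0.010 + 151 ≈ 176.79 → 177.
Sub-indices: NO₂→200, PM10→49, CO→48, SO₂→77, PM2.5→91, O₃→177. Overall AQI = max = 200; dominant pollutant is NO₂.
AQI 200: Unhealthy.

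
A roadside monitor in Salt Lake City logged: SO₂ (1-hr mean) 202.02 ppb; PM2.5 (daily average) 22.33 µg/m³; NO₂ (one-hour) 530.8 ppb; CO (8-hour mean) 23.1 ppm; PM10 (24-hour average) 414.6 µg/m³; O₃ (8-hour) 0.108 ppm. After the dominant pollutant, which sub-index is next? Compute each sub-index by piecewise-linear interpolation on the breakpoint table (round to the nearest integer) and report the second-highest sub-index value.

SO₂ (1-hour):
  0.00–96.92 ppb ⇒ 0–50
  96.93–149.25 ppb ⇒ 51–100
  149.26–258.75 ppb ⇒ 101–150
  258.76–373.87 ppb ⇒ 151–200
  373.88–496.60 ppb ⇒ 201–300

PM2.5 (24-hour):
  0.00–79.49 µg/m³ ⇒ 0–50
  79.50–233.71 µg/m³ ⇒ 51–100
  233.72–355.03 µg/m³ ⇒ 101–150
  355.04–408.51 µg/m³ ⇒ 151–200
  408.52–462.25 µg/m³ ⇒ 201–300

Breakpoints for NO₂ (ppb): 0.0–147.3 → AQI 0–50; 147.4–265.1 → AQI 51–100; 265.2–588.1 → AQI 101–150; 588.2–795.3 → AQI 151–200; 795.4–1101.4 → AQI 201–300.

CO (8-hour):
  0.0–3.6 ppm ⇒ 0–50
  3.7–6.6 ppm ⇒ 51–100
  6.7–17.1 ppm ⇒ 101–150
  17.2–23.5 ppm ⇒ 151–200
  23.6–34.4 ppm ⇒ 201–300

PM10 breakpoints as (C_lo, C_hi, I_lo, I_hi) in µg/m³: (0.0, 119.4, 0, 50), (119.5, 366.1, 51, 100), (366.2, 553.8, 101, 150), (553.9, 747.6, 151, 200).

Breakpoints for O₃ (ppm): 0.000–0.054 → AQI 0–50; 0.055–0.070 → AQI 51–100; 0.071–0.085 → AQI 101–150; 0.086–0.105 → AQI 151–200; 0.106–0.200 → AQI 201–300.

SO₂: 202.02 ∈ [149.26, 258.75] ↔ index [101, 150].
101 + (202.02−149.26)·(150−101)/(258.75−149.26) = 101 + 52.76·49/109.49 ≈ 124.61, so AQI = 125.
PM2.5: 22.33 lies in 0.00–79.49, so I_lo=0, I_hi=50, C_lo=0.00, C_hi=79.49.
(50−0)/(79.49−0.00) × (22.33−0.00) + 0 = 50/79.49 × 22.33 + 0 ≈ 14.05 → 14.
NO₂ 530.8: bracket 265.2–588.1 → index 101–150; slope 49/322.9, offset 265.6.
AQI = 101 + 49/322.9·265.6 ≈ 141.30 ⇒ 141.
CO 23.1: bracket 17.2–23.5 → index 151–200; slope 49/6.3, offset 5.9.
AQI = 151 + 49/6.3·5.9 ≈ 196.89 ⇒ 197.
PM10 414.6: bracket 366.2–553.8 → index 101–150; slope 49/187.6, offset 48.4.
AQI = 101 + 49/187.6·48.4 ≈ 113.64 ⇒ 114.
O₃: 0.108 ∈ [0.106, 0.200] ↔ index [201, 300].
201 + (0.108−0.106)·(300−201)/(0.200−0.106) = 201 + 0.002·99/0.094 ≈ 203.11, so AQI = 203.
Sub-indices: SO₂→125, PM2.5→14, NO₂→141, CO→197, PM10→114, O₃→203. Ranked high→low: 203, 197, 141, 125, 114, 14. Second-highest sub-index = 197.

197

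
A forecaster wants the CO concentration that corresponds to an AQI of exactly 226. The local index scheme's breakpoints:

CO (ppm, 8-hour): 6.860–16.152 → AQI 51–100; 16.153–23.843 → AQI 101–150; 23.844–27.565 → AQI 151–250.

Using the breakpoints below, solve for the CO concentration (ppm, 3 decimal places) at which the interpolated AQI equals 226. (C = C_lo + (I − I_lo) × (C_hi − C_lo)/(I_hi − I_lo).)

26.663

AQI 226 lies in the 151–250 band, which corresponds to 23.844–27.565 ppm.
C = 23.844 + (226−151)×(27.565−23.844)/(250−151) = 23.844 + 75×3.721/99 ≈ 26.66294 ppm → 26.663 ppm to 3 dp.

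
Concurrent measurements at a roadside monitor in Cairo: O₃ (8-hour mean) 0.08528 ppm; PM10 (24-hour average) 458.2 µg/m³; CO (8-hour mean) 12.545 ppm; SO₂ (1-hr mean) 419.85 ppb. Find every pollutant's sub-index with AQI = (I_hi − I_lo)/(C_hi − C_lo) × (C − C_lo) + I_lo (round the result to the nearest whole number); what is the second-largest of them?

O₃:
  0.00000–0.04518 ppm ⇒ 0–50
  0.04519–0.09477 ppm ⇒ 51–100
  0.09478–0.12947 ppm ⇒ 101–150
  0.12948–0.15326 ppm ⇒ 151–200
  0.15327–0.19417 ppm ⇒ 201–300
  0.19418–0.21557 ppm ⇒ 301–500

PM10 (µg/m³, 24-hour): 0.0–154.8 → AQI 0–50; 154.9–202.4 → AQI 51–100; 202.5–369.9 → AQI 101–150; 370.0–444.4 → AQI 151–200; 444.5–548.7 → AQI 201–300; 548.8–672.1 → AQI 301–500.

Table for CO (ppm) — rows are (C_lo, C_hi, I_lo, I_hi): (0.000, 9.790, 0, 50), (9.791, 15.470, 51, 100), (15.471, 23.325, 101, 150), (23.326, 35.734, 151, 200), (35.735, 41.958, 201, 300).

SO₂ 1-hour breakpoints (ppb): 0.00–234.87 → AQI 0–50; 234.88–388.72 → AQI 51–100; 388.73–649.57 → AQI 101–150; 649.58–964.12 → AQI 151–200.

107

O₃: 0.08528 lies in 0.04519–0.09477, so I_lo=51, I_hi=100, C_lo=0.04519, C_hi=0.09477.
(100−51)/(0.09477−0.04519) × (0.08528−0.04519) + 51 = 49/0.04958 × 0.04009 + 51 ≈ 90.62 → 91.
PM10 458.2: bracket 444.5–548.7 → index 201–300; slope 99/104.2, offset 13.7.
AQI = 201 + 99/104.2·13.7 ≈ 214.02 ⇒ 214.
CO: 12.545 lies in 9.791–15.470, so I_lo=51, I_hi=100, C_lo=9.791, C_hi=15.470.
(100−51)/(15.470−9.791) × (12.545−9.791) + 51 = 49/5.679 × 2.754 + 51 ≈ 74.76 → 75.
SO₂: 419.85 ∈ [388.73, 649.57] ↔ index [101, 150].
101 + (419.85−388.73)·(150−101)/(649.57−388.73) = 101 + 31.12·49/260.84 ≈ 106.85, so AQI = 107.
Sub-indices: O₃→91, PM10→214, CO→75, SO₂→107. Ranked high→low: 214, 107, 91, 75. Second-highest sub-index = 107.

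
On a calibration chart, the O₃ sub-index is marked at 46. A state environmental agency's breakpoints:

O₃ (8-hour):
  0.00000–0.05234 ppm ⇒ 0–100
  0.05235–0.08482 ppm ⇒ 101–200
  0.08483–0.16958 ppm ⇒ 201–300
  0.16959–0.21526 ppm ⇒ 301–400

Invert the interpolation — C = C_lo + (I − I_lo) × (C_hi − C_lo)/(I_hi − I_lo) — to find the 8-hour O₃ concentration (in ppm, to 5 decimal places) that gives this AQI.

AQI 46 lies in the 0–100 band, which corresponds to 0.00000–0.05234 ppm.
C = 0.00000 + (46−0)×(0.05234−0.00000)/(100−0) = 0.00000 + 46×0.05234/100 ≈ 0.0240764 ppm → 0.02408 ppm to 5 dp.

0.02408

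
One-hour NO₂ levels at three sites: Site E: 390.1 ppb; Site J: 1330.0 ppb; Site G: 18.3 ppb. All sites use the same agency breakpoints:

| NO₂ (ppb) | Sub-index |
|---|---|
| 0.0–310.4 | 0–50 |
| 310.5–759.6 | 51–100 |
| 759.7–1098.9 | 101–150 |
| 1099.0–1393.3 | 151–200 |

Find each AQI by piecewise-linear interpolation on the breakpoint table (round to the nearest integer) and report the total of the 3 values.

252

Site E: 390.1 ∈ [310.5, 759.6] ↔ index [51, 100].
51 + (390.1−310.5)·(100−51)/(759.6−310.5) = 51 + 79.6·49/449.1 ≈ 59.68, so AQI = 60.
Site J: 1330.0 lies in 1099.0–1393.3, so I_lo=151, I_hi=200, C_lo=1099.0, C_hi=1393.3.
(200−151)/(1393.3−1099.0) × (1330.0−1099.0) + 151 = 49/294.3 × 231.0 + 151 ≈ 189.46 → 189.
Site G: 18.3 ∈ [0.0, 310.4] ↔ index [0, 50].
0 + (18.3−0.0)·(50−0)/(310.4−0.0) = 0 + 18.3·50/310.4 ≈ 2.95, so AQI = 3.
AQIs: Site E=60, Site J=189, Site G=3. Sum = 60 + 189 + 3 = 252.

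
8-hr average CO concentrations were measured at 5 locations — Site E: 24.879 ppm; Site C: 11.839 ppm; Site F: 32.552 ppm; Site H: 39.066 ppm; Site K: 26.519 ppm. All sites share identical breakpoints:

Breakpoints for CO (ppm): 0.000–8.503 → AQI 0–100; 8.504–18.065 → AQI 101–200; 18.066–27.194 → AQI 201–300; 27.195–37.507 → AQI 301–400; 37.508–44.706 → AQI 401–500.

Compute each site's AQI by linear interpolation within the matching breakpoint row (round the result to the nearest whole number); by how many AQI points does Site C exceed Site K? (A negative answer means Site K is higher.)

Site E 24.879: bracket 18.066–27.194 → index 201–300; slope 99/9.128, offset 6.813.
AQI = 201 + 99/9.128·6.813 ≈ 274.89 ⇒ 275.
Site C 11.839: bracket 8.504–18.065 → index 101–200; slope 99/9.561, offset 3.335.
AQI = 101 + 99/9.561·3.335 ≈ 135.53 ⇒ 136.
Site F: 32.552 lies in 27.195–37.507, so I_lo=301, I_hi=400, C_lo=27.195, C_hi=37.507.
(400−301)/(37.507−27.195) × (32.552−27.195) + 301 = 99/10.312 × 5.357 + 301 ≈ 352.43 → 352.
Site H: 39.066 ∈ [37.508, 44.706] ↔ index [401, 500].
401 + (39.066−37.508)·(500−401)/(44.706−37.508) = 401 + 1.558·99/7.198 ≈ 422.43, so AQI = 422.
Site K 26.519: bracket 18.066–27.194 → index 201–300; slope 99/9.128, offset 8.453.
AQI = 201 + 99/9.128·8.453 ≈ 292.68 ⇒ 293.
AQIs: Site E=275, Site C=136, Site F=352, Site H=422, Site K=293. Site C (136) − Site K (293) = -157.

-157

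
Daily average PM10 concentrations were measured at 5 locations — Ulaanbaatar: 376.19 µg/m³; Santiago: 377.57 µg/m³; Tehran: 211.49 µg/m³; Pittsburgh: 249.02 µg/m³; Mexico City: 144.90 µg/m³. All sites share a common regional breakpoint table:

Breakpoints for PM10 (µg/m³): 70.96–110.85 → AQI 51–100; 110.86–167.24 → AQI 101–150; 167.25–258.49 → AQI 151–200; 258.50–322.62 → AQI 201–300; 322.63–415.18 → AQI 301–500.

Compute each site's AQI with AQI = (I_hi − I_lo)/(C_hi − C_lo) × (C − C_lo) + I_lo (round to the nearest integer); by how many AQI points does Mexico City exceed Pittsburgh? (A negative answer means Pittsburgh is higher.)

-64

Ulaanbaatar: 376.19 ∈ [322.63, 415.18] ↔ index [301, 500].
301 + (376.19−322.63)·(500−301)/(415.18−322.63) = 301 + 53.56·199/92.55 ≈ 416.16, so AQI = 416.
Santiago: row 322.63–415.18 (AQI 301–500). (500−301)·(377.57−322.63)/(415.18−322.63) + 301 = 199·54.94/92.55 + 301 ≈ 419.13 → 419.
Tehran: 211.49 ∈ [167.25, 258.49] ↔ index [151, 200].
151 + (211.49−167.25)·(200−151)/(258.49−167.25) = 151 + 44.24·49/91.24 ≈ 174.76, so AQI = 175.
Pittsburgh: 249.02 lies in 167.25–258.49, so I_lo=151, I_hi=200, C_lo=167.25, C_hi=258.49.
(200−151)/(258.49−167.25) × (249.02−167.25) + 151 = 49/91.24 × 81.77 + 151 ≈ 194.91 → 195.
Mexico City: 144.90 ∈ [110.86, 167.24] ↔ index [101, 150].
101 + (144.90−110.86)·(150−101)/(167.24−110.86) = 101 + 34.04·49/56.38 ≈ 130.58, so AQI = 131.
AQIs: Ulaanbaatar=416, Santiago=419, Tehran=175, Pittsburgh=195, Mexico City=131. Mexico City (131) − Pittsburgh (195) = -64.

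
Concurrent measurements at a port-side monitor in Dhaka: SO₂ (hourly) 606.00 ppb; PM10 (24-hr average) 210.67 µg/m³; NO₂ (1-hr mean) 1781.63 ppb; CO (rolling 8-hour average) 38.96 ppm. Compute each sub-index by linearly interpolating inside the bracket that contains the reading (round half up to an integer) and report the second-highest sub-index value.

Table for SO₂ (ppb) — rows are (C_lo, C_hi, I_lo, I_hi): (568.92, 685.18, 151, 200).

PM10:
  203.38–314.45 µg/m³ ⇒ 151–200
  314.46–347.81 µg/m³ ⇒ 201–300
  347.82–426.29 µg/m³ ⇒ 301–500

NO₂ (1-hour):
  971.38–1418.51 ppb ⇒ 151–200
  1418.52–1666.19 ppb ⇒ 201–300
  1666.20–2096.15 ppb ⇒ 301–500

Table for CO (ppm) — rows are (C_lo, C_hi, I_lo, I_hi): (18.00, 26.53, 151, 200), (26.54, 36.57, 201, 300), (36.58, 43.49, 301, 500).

354

SO₂: 606.00 lies in 568.92–685.18, so I_lo=151, I_hi=200, C_lo=568.92, C_hi=685.18.
(200−151)/(685.18−568.92) × (606.00−568.92) + 151 = 49/116.26 × 37.08 + 151 ≈ 166.63 → 167.
PM10: 210.67 ∈ [203.38, 314.45] ↔ index [151, 200].
151 + (210.67−203.38)·(200−151)/(314.45−203.38) = 151 + 7.29·49/111.07 ≈ 154.22, so AQI = 154.
NO₂: row 1666.20–2096.15 (AQI 301–500). (500−301)·(1781.63−1666.20)/(2096.15−1666.20) + 301 = 199·115.43/429.95 + 301 ≈ 354.43 → 354.
CO: 38.96 lies in 36.58–43.49, so I_lo=301, I_hi=500, C_lo=36.58, C_hi=43.49.
(500−301)/(43.49−36.58) × (38.96−36.58) + 301 = 199/6.91 × 2.38 + 301 ≈ 369.54 → 370.
Sub-indices: SO₂→167, PM10→154, NO₂→354, CO→370. Ranked high→low: 370, 354, 167, 154. Second-highest sub-index = 354.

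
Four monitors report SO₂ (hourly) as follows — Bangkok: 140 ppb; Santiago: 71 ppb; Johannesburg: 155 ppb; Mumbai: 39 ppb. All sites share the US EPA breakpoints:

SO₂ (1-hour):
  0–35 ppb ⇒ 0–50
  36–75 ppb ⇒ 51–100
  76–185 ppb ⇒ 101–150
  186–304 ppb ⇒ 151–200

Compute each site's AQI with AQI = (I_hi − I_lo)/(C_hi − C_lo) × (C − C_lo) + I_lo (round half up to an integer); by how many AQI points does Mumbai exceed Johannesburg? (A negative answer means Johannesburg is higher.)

Bangkok: 140 ∈ [76, 185] ↔ index [101, 150].
101 + (140−76)·(150−101)/(185−76) = 101 + 64·49/109 ≈ 129.77, so AQI = 130.
Santiago 71: bracket 36–75 → index 51–100; slope 49/39, offset 35.
AQI = 51 + 49/39·35 ≈ 94.97 ⇒ 95.
Johannesburg: row 76–185 (AQI 101–150). (150−101)·(155−76)/(185−76) + 101 = 49·79/109 + 101 ≈ 136.51 → 137.
Mumbai: 39 lies in 36–75, so I_lo=51, I_hi=100, C_lo=36, C_hi=75.
(100−51)/(75−36) × (39−36) + 51 = 49/39 × 3 + 51 ≈ 54.77 → 55.
AQIs: Bangkok=130, Santiago=95, Johannesburg=137, Mumbai=55. Mumbai (55) − Johannesburg (137) = -82.

-82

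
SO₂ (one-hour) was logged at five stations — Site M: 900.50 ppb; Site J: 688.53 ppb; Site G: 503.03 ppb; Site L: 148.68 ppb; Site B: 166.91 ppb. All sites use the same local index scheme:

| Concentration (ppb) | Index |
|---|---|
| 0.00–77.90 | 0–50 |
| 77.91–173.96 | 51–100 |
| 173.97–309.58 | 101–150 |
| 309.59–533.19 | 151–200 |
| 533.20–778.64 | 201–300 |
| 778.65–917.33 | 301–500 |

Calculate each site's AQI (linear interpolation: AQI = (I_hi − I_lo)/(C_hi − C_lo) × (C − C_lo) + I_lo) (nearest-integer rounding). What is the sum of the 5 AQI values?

Site M: 900.50 lies in 778.65–917.33, so I_lo=301, I_hi=500, C_lo=778.65, C_hi=917.33.
(500−301)/(917.33−778.65) × (900.50−778.65) + 301 = 199/138.68 × 121.85 + 301 ≈ 475.85 → 476.
Site J: 688.53 lies in 533.20–778.64, so I_lo=201, I_hi=300, C_lo=533.20, C_hi=778.64.
(300−201)/(778.64−533.20) × (688.53−533.20) + 201 = 99/245.44 × 155.33 + 201 ≈ 263.65 → 264.
Site G: row 309.59–533.19 (AQI 151–200). (200−151)·(503.03−309.59)/(533.19−309.59) + 151 = 49·193.44/223.60 + 151 ≈ 193.39 → 193.
Site L: 148.68 lies in 77.91–173.96, so I_lo=51, I_hi=100, C_lo=77.91, C_hi=173.96.
(100−51)/(173.96−77.91) × (148.68−77.91) + 51 = 49/96.05 × 70.77 + 51 ≈ 87.10 → 87.
Site B: 166.91 ∈ [77.91, 173.96] ↔ index [51, 100].
51 + (166.91−77.91)·(100−51)/(173.96−77.91) = 51 + 89.00·49/96.05 ≈ 96.40, so AQI = 96.
AQIs: Site M=476, Site J=264, Site G=193, Site L=87, Site B=96. Sum = 476 + 264 + 193 + 87 + 96 = 1116.

1116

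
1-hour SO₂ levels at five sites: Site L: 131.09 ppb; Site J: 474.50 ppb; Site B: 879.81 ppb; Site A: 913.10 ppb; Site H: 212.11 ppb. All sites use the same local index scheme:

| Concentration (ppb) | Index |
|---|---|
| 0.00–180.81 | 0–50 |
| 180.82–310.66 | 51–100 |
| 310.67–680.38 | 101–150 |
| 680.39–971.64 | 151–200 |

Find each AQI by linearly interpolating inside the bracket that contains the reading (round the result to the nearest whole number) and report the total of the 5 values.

Site L: 131.09 ∈ [0.00, 180.81] ↔ index [0, 50].
0 + (131.09−0.00)·(50−0)/(180.81−0.00) = 0 + 131.09·50/180.81 ≈ 36.25, so AQI = 36.
Site J: 474.50 lies in 310.67–680.38, so I_lo=101, I_hi=150, C_lo=310.67, C_hi=680.38.
(150−101)/(680.38−310.67) × (474.50−310.67) + 101 = 49/369.71 × 163.83 + 101 ≈ 122.71 → 123.
Site B: 879.81 lies in 680.39–971.64, so I_lo=151, I_hi=200, C_lo=680.39, C_hi=971.64.
(200−151)/(971.64−680.39) × (879.81−680.39) + 151 = 49/291.25 × 199.42 + 151 ≈ 184.55 → 185.
Site A: 913.10 lies in 680.39–971.64, so I_lo=151, I_hi=200, C_lo=680.39, C_hi=971.64.
(200−151)/(971.64−680.39) × (913.10−680.39) + 151 = 49/291.25 × 232.71 + 151 ≈ 190.15 → 190.
Site H: 212.11 ∈ [180.82, 310.66] ↔ index [51, 100].
51 + (212.11−180.82)·(100−51)/(310.66−180.82) = 51 + 31.29·49/129.84 ≈ 62.81, so AQI = 63.
AQIs: Site L=36, Site J=123, Site B=185, Site A=190, Site H=63. Sum = 36 + 123 + 185 + 190 + 63 = 597.

597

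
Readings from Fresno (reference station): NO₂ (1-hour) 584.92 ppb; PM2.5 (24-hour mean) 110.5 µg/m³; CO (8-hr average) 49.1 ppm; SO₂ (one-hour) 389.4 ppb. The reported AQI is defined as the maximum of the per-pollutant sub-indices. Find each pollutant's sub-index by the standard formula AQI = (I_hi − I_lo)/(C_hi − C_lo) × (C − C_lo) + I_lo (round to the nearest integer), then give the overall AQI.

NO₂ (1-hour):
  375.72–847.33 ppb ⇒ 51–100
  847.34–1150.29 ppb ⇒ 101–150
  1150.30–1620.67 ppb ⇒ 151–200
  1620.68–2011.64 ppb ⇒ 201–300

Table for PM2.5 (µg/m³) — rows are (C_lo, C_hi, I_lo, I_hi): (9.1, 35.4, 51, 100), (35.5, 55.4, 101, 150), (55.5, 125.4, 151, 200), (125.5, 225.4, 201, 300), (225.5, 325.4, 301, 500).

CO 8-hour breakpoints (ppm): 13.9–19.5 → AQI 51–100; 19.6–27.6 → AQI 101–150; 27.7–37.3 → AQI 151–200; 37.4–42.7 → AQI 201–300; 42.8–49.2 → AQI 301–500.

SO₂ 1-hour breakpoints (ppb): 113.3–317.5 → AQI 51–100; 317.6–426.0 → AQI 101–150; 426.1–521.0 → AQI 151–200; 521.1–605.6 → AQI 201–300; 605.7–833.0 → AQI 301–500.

497

NO₂ 584.92: bracket 375.72–847.33 → index 51–100; slope 49/471.61, offset 209.20.
AQI = 51 + 49/471.61·209.20 ≈ 72.74 ⇒ 73.
PM2.5: 110.5 lies in 55.5–125.4, so I_lo=151, I_hi=200, C_lo=55.5, C_hi=125.4.
(200−151)/(125.4−55.5) × (110.5−55.5) + 151 = 49/69.9 × 55.0 + 151 ≈ 189.56 → 190.
CO: 49.1 ∈ [42.8, 49.2] ↔ index [301, 500].
301 + (49.1−42.8)·(500−301)/(49.2−42.8) = 301 + 6.3·199/6.4 ≈ 496.89, so AQI = 497.
SO₂: 389.4 lies in 317.6–426.0, so I_lo=101, I_hi=150, C_lo=317.6, C_hi=426.0.
(150−101)/(426.0−317.6) × (389.4−317.6) + 101 = 49/108.4 × 71.8 + 101 ≈ 133.46 → 133.
Sub-indices: NO₂→73, PM2.5→190, CO→497, SO₂→133. Overall AQI = max = 497; dominant pollutant is CO.
AQI 497: Hazardous.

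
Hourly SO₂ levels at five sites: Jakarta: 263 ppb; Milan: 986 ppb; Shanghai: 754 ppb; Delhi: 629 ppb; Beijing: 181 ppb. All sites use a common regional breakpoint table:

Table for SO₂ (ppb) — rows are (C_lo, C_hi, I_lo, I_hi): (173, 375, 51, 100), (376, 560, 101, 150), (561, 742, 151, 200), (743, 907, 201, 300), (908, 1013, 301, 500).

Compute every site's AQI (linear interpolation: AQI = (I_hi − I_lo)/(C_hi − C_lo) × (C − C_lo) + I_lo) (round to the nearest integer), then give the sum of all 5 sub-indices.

952

Jakarta: row 173–375 (AQI 51–100). (100−51)·(263−173)/(375−173) + 51 = 49·90/202 + 51 ≈ 72.83 → 73.
Milan: 986 lies in 908–1013, so I_lo=301, I_hi=500, C_lo=908, C_hi=1013.
(500−301)/(1013−908) × (986−908) + 301 = 199/105 × 78 + 301 ≈ 448.83 → 449.
Shanghai 754: bracket 743–907 → index 201–300; slope 99/164, offset 11.
AQI = 201 + 99/164·11 ≈ 207.64 ⇒ 208.
Delhi: 629 lies in 561–742, so I_lo=151, I_hi=200, C_lo=561, C_hi=742.
(200−151)/(742−561) × (629−561) + 151 = 49/181 × 68 + 151 ≈ 169.41 → 169.
Beijing: 181 ∈ [173, 375] ↔ index [51, 100].
51 + (181−173)·(100−51)/(375−173) = 51 + 8·49/202 ≈ 52.94, so AQI = 53.
AQIs: Jakarta=73, Milan=449, Shanghai=208, Delhi=169, Beijing=53. Sum = 73 + 449 + 208 + 169 + 53 = 952.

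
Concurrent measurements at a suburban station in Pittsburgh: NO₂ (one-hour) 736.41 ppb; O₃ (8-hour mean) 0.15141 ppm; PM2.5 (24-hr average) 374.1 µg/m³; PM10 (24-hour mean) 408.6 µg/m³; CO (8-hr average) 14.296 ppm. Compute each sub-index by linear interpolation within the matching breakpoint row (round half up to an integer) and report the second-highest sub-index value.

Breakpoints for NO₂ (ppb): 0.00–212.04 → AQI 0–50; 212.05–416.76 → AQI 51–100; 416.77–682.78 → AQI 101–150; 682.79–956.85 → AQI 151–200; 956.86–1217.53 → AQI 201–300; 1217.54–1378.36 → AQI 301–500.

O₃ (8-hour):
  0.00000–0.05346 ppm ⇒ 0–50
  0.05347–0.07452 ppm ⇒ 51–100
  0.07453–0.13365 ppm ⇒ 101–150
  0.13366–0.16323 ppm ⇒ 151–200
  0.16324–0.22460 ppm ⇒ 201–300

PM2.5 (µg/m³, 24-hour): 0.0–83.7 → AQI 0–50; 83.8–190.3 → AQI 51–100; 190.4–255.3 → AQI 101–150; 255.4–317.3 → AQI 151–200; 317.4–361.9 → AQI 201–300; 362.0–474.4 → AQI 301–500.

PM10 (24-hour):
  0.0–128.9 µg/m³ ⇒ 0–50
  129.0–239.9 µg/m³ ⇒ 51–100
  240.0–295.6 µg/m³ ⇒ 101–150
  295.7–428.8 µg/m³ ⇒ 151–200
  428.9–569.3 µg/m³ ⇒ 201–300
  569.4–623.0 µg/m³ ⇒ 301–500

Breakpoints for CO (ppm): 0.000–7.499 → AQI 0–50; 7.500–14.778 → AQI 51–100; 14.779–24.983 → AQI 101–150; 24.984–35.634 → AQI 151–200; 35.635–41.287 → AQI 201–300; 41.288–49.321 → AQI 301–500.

193

NO₂: row 682.79–956.85 (AQI 151–200). (200−151)·(736.41−682.79)/(956.85−682.79) + 151 = 49·53.62/274.06 + 151 ≈ 160.59 → 161.
O₃: 0.15141 lies in 0.13366–0.16323, so I_lo=151, I_hi=200, C_lo=0.13366, C_hi=0.16323.
(200−151)/(0.16323−0.13366) × (0.15141−0.13366) + 151 = 49/0.02957 × 0.01775 + 151 ≈ 180.41 → 180.
PM2.5 374.1: bracket 362.0–474.4 → index 301–500; slope 199/112.4, offset 12.1.
AQI = 301 + 199/112.4·12.1 ≈ 322.42 ⇒ 322.
PM10: 408.6 ∈ [295.7, 428.8] ↔ index [151, 200].
151 + (408.6−295.7)·(200−151)/(428.8−295.7) = 151 + 112.9·49/133.1 ≈ 192.56, so AQI = 193.
CO: 14.296 ∈ [7.500, 14.778] ↔ index [51, 100].
51 + (14.296−7.500)·(100−51)/(14.778−7.500) = 51 + 6.796·49/7.278 ≈ 96.75, so AQI = 97.
Sub-indices: NO₂→161, O₃→180, PM2.5→322, PM10→193, CO→97. Ranked high→low: 322, 193, 180, 161, 97. Second-highest sub-index = 193.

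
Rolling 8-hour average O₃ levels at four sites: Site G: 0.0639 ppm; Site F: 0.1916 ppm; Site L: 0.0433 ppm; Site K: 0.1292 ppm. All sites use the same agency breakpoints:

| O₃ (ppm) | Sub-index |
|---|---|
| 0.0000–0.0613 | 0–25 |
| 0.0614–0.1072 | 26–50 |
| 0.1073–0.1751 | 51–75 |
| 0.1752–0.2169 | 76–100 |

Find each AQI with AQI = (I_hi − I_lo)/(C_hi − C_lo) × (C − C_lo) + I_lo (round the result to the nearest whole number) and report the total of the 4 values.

Site G: 0.0639 ∈ [0.0614, 0.1072] ↔ index [26, 50].
26 + (0.0639−0.0614)·(50−26)/(0.1072−0.0614) = 26 + 0.0025·24/0.0458 ≈ 27.31, so AQI = 27.
Site F: 0.1916 lies in 0.1752–0.2169, so I_lo=76, I_hi=100, C_lo=0.1752, C_hi=0.2169.
(100−76)/(0.2169−0.1752) × (0.1916−0.1752) + 76 = 24/0.0417 × 0.0164 + 76 ≈ 85.44 → 85.
Site L: 0.0433 lies in 0.0000–0.0613, so I_lo=0, I_hi=25, C_lo=0.0000, C_hi=0.0613.
(25−0)/(0.0613−0.0000) × (0.0433−0.0000) + 0 = 25/0.0613 × 0.0433 + 0 ≈ 17.66 → 18.
Site K: 0.1292 lies in 0.1073–0.1751, so I_lo=51, I_hi=75, C_lo=0.1073, C_hi=0.1751.
(75−51)/(0.1751−0.1073) × (0.1292−0.1073) + 51 = 24/0.0678 × 0.0219 + 51 ≈ 58.75 → 59.
AQIs: Site G=27, Site F=85, Site L=18, Site K=59. Sum = 27 + 85 + 18 + 59 = 189.

189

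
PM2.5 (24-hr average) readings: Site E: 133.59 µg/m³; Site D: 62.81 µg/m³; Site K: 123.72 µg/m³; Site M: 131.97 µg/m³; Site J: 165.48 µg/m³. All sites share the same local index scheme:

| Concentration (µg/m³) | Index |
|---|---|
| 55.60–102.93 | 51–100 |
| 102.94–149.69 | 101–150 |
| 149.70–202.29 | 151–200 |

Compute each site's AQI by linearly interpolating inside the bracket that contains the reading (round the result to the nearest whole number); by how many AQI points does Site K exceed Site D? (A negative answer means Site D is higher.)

65

Site E: 133.59 lies in 102.94–149.69, so I_lo=101, I_hi=150, C_lo=102.94, C_hi=149.69.
(150−101)/(149.69−102.94) × (133.59−102.94) + 101 = 49/46.75 × 30.65 + 101 ≈ 133.13 → 133.
Site D: row 55.60–102.93 (AQI 51–100). (100−51)·(62.81−55.60)/(102.93−55.60) + 51 = 49·7.21/47.33 + 51 ≈ 58.46 → 58.
Site K: row 102.94–149.69 (AQI 101–150). (150−101)·(123.72−102.94)/(149.69−102.94) + 101 = 49·20.78/46.75 + 101 ≈ 122.78 → 123.
Site M 131.97: bracket 102.94–149.69 → index 101–150; slope 49/46.75, offset 29.03.
AQI = 101 + 49/46.75·29.03 ≈ 131.43 ⇒ 131.
Site J: 165.48 lies in 149.70–202.29, so I_lo=151, I_hi=200, C_lo=149.70, C_hi=202.29.
(200−151)/(202.29−149.70) × (165.48−149.70) + 151 = 49/52.59 × 15.78 + 151 ≈ 165.70 → 166.
AQIs: Site E=133, Site D=58, Site K=123, Site M=131, Site J=166. Site K (123) − Site D (58) = 65.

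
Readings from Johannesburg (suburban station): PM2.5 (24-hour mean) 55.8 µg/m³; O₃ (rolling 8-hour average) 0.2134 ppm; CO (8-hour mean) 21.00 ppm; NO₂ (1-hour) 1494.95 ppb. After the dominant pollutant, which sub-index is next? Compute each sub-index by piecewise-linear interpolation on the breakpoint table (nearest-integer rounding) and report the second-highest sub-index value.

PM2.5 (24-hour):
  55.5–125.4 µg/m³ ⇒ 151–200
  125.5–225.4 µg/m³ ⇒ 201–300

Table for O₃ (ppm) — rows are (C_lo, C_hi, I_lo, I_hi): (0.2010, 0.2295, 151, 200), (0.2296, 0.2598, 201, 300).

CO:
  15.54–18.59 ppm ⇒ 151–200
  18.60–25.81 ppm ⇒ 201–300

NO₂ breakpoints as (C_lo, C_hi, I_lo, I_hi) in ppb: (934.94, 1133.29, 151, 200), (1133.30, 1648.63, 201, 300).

PM2.5 55.8: bracket 55.5–125.4 → index 151–200; slope 49/69.9, offset 0.3.
AQI = 151 + 49/69.9·0.3 ≈ 151.21 ⇒ 151.
O₃: row 0.2010–0.2295 (AQI 151–200). (200−151)·(0.2134−0.2010)/(0.2295−0.2010) + 151 = 49·0.0124/0.0285 + 151 ≈ 172.32 → 172.
CO: 21.00 ∈ [18.60, 25.81] ↔ index [201, 300].
201 + (21.00−18.60)·(300−201)/(25.81−18.60) = 201 + 2.40·99/7.21 ≈ 233.95, so AQI = 234.
NO₂: 1494.95 ∈ [1133.30, 1648.63] ↔ index [201, 300].
201 + (1494.95−1133.30)·(300−201)/(1648.63−1133.30) = 201 + 361.65·99/515.33 ≈ 270.48, so AQI = 270.
Sub-indices: PM2.5→151, O₃→172, CO→234, NO₂→270. Ranked high→low: 270, 234, 172, 151. Second-highest sub-index = 234.

234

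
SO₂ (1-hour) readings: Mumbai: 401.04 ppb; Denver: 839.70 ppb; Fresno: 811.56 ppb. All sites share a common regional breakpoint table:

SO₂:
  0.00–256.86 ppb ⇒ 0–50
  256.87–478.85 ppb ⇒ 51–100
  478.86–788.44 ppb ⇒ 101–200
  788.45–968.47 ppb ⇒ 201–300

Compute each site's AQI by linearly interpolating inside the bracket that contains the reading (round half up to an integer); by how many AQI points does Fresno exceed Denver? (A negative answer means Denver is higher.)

Mumbai: 401.04 lies in 256.87–478.85, so I_lo=51, I_hi=100, C_lo=256.87, C_hi=478.85.
(100−51)/(478.85−256.87) × (401.04−256.87) + 51 = 49/221.98 × 144.17 + 51 ≈ 82.82 → 83.
Denver 839.70: bracket 788.45–968.47 → index 201–300; slope 99/180.02, offset 51.25.
AQI = 201 + 99/180.02·51.25 ≈ 229.18 ⇒ 229.
Fresno 811.56: bracket 788.45–968.47 → index 201–300; slope 99/180.02, offset 23.11.
AQI = 201 + 99/180.02·23.11 ≈ 213.71 ⇒ 214.
AQIs: Mumbai=83, Denver=229, Fresno=214. Fresno (214) − Denver (229) = -15.

-15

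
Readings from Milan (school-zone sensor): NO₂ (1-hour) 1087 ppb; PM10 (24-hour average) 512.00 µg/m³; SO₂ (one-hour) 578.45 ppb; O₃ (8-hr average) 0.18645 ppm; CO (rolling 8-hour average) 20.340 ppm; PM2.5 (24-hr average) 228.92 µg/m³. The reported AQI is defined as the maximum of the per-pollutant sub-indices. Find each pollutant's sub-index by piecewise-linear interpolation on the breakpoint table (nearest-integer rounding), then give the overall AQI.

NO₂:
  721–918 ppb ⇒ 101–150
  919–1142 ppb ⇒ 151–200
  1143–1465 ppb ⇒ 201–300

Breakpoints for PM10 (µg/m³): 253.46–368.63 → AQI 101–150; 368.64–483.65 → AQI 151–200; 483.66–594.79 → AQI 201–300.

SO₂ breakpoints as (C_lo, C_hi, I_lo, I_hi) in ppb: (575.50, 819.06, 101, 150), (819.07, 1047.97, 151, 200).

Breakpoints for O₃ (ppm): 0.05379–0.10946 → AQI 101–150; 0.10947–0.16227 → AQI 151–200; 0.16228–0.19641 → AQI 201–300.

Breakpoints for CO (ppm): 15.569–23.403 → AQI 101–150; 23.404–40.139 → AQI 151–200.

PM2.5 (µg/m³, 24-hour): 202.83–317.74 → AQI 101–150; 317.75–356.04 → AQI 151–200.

271

NO₂: 1087 lies in 919–1142, so I_lo=151, I_hi=200, C_lo=919, C_hi=1142.
(200−151)/(1142−919) × (1087−919) + 151 = 49/223 × 168 + 151 ≈ 187.91 → 188.
PM10: 512.00 ∈ [483.66, 594.79] ↔ index [201, 300].
201 + (512.00−483.66)·(300−201)/(594.79−483.66) = 201 + 28.34·99/111.13 ≈ 226.25, so AQI = 226.
SO₂ 578.45: bracket 575.50–819.06 → index 101–150; slope 49/243.56, offset 2.95.
AQI = 101 + 49/243.56·2.95 ≈ 101.59 ⇒ 102.
O₃: 0.18645 lies in 0.16228–0.19641, so I_lo=201, I_hi=300, C_lo=0.16228, C_hi=0.19641.
(300−201)/(0.19641−0.16228) × (0.18645−0.16228) + 201 = 99/0.03413 × 0.02417 + 201 ≈ 271.11 → 271.
CO: row 15.569–23.403 (AQI 101–150). (150−101)·(20.340−15.569)/(23.403−15.569) + 101 = 49·4.771/7.834 + 101 ≈ 130.84 → 131.
PM2.5: row 202.83–317.74 (AQI 101–150). (150−101)·(228.92−202.83)/(317.74−202.83) + 101 = 49·26.09/114.91 + 101 ≈ 112.13 → 112.
Sub-indices: NO₂→188, PM10→226, SO₂→102, O₃→271, CO→131, PM2.5→112. Overall AQI = max = 271; dominant pollutant is O₃.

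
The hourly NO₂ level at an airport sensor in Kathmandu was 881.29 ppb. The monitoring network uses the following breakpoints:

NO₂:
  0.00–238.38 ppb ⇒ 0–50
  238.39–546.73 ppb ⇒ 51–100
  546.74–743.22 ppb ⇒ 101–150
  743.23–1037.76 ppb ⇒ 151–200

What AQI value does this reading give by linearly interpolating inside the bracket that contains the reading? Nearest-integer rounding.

174

NO₂: 881.29 lies in 743.23–1037.76, so I_lo=151, I_hi=200, C_lo=743.23, C_hi=1037.76.
(200−151)/(1037.76−743.23) × (881.29−743.23) + 151 = 49/294.53 × 138.06 + 151 ≈ 173.97 → 174.
AQI 174 falls in the Unhealthy category.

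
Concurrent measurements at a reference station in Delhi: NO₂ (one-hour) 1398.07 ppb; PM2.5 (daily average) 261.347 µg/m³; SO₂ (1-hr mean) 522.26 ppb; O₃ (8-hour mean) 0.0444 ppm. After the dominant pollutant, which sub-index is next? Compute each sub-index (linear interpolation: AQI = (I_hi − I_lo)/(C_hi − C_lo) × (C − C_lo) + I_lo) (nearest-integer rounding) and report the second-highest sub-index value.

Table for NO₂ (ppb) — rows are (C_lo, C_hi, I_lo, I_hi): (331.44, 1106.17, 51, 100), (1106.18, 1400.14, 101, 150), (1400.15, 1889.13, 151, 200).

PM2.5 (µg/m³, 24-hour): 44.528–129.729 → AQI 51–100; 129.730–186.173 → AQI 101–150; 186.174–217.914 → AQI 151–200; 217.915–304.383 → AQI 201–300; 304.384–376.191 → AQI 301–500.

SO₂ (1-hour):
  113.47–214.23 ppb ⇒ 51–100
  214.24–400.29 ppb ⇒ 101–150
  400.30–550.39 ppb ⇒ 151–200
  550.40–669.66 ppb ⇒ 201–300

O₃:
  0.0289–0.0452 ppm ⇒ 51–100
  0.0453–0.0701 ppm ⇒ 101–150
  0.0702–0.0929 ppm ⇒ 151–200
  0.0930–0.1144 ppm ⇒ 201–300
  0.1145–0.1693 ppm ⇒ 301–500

191

NO₂ 1398.07: bracket 1106.18–1400.14 → index 101–150; slope 49/293.96, offset 291.89.
AQI = 101 + 49/293.96·291.89 ≈ 149.65 ⇒ 150.
PM2.5 261.347: bracket 217.915–304.383 → index 201–300; slope 99/86.468, offset 43.432.
AQI = 201 + 99/86.468·43.432 ≈ 250.73 ⇒ 251.
SO₂: 522.26 lies in 400.30–550.39, so I_lo=151, I_hi=200, C_lo=400.30, C_hi=550.39.
(200−151)/(550.39−400.30) × (522.26−400.30) + 151 = 49/150.09 × 121.96 + 151 ≈ 190.82 → 191.
O₃: 0.0444 ∈ [0.0289, 0.0452] ↔ index [51, 100].
51 + (0.0444−0.0289)·(100−51)/(0.0452−0.0289) = 51 + 0.0155·49/0.0163 ≈ 97.60, so AQI = 98.
Sub-indices: NO₂→150, PM2.5→251, SO₂→191, O₃→98. Ranked high→low: 251, 191, 150, 98. Second-highest sub-index = 191.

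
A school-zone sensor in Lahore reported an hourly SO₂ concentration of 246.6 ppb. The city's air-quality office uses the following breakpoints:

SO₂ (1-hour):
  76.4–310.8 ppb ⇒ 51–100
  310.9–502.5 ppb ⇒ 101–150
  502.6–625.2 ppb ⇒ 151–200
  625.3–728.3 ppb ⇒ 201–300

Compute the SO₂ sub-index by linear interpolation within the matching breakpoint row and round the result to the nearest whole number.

87

SO₂: row 76.4–310.8 (AQI 51–100). (100−51)·(246.6−76.4)/(310.8−76.4) + 51 = 49·170.2/234.4 + 51 ≈ 86.58 → 87.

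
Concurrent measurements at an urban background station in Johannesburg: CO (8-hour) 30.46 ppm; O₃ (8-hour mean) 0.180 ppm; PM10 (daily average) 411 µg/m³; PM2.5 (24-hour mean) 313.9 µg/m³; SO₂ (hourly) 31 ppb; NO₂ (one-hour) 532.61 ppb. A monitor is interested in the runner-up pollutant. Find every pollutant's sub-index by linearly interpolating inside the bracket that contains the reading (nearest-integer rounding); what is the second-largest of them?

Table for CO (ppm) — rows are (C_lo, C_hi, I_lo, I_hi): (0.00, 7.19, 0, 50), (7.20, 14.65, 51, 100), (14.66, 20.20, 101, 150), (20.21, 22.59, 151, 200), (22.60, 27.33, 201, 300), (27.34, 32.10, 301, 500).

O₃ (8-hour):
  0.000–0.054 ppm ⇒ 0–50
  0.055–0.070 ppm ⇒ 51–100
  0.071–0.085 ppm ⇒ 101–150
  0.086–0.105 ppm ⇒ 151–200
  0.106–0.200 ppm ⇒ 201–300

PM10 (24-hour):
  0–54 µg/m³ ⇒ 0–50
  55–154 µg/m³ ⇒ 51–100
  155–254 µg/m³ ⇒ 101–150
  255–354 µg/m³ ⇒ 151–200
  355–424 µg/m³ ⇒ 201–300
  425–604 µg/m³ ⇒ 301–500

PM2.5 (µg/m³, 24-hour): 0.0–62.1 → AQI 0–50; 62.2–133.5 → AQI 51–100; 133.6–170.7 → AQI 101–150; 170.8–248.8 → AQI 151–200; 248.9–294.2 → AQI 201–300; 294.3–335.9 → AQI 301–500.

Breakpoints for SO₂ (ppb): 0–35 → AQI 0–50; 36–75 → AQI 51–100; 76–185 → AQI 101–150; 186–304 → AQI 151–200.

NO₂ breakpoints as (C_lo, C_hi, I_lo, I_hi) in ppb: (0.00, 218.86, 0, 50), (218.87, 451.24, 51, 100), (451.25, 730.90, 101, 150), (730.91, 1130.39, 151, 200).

CO: 30.46 ∈ [27.34, 32.10] ↔ index [301, 500].
301 + (30.46−27.34)·(500−301)/(32.10−27.34) = 301 + 3.12·199/4.76 ≈ 431.44, so AQI = 431.
O₃ 0.180: bracket 0.106–0.200 → index 201–300; slope 99/0.094, offset 0.074.
AQI = 201 + 99/0.094·0.074 ≈ 278.94 ⇒ 279.
PM10 411: bracket 355–424 → index 201–300; slope 99/69, offset 56.
AQI = 201 + 99/69·56 ≈ 281.35 ⇒ 281.
PM2.5: 313.9 lies in 294.3–335.9, so I_lo=301, I_hi=500, C_lo=294.3, C_hi=335.9.
(500−301)/(335.9−294.3) × (313.9−294.3) + 301 = 199/41.6 × 19.6 + 301 ≈ 394.76 → 395.
SO₂: 31 lies in 0–35, so I_lo=0, I_hi=50, C_lo=0, C_hi=35.
(50−0)/(35−0) × (31−0) + 0 = 50/35 × 31 + 0 ≈ 44.29 → 44.
NO₂ 532.61: bracket 451.25–730.90 → index 101–150; slope 49/279.65, offset 81.36.
AQI = 101 + 49/279.65·81.36 ≈ 115.26 ⇒ 115.
Sub-indices: CO→431, O₃→279, PM10→281, PM2.5→395, SO₂→44, NO₂→115. Ranked high→low: 431, 395, 281, 279, 115, 44. Second-highest sub-index = 395.

395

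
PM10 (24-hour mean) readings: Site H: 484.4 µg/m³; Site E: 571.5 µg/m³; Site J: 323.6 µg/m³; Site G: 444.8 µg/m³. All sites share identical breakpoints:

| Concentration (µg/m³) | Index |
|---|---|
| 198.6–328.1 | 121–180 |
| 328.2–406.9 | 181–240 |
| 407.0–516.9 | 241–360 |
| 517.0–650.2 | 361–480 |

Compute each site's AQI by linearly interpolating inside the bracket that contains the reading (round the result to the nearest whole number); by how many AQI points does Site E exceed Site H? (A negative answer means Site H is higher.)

85

Site H: row 407.0–516.9 (AQI 241–360). (360−241)·(484.4−407.0)/(516.9−407.0) + 241 = 119·77.4/109.9 + 241 ≈ 324.81 → 325.
Site E: 571.5 ∈ [517.0, 650.2] ↔ index [361, 480].
361 + (571.5−517.0)·(480−361)/(650.2−517.0) = 361 + 54.5·119/133.2 ≈ 409.69, so AQI = 410.
Site J: row 198.6–328.1 (AQI 121–180). (180−121)·(323.6−198.6)/(328.1−198.6) + 121 = 59·125.0/129.5 + 121 ≈ 177.95 → 178.
Site G: 444.8 ∈ [407.0, 516.9] ↔ index [241, 360].
241 + (444.8−407.0)·(360−241)/(516.9−407.0) = 241 + 37.8·119/109.9 ≈ 281.93, so AQI = 282.
AQIs: Site H=325, Site E=410, Site J=178, Site G=282. Site E (410) − Site H (325) = 85.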